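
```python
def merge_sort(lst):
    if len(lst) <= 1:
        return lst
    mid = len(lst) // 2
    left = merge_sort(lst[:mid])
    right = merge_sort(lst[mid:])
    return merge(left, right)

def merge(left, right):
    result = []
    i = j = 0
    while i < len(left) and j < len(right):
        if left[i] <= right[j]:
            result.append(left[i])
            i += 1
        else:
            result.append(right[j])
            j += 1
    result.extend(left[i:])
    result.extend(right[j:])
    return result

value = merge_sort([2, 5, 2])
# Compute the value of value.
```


merge_sort([2, 5, 2])
Split into [2] and [5, 2]
Left sorted: [2]
Right sorted: [2, 5]
Merge [2] and [2, 5]
= [2, 2, 5]


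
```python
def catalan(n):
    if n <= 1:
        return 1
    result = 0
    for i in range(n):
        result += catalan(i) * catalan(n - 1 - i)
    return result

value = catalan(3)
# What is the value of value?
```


catalan(3)
= sum of catalan(i) * catalan(3-1-i) for i in 0..2
First compute sub-values bottom-up:
  catalan(0) = 1, catalan(1) = 1
  catalan(2) = 1*1 + 1*1 = 2
Now catalan(3):
  catalan(0)*catalan(2) = 1*2 = 2
  catalan(1)*catalan(1) = 1*1 = 1
  catalan(2)*catalan(0) = 2*1 = 2
= 2 + 1 + 2
= 5


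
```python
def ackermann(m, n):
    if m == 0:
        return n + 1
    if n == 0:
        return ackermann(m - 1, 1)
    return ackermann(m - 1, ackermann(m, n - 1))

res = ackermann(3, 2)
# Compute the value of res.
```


ackermann(3, 2)
= ackermann(2, ackermann(3, 1))
First compute ackermann(3, 1) = 13
= ackermann(2, 13)
= 29


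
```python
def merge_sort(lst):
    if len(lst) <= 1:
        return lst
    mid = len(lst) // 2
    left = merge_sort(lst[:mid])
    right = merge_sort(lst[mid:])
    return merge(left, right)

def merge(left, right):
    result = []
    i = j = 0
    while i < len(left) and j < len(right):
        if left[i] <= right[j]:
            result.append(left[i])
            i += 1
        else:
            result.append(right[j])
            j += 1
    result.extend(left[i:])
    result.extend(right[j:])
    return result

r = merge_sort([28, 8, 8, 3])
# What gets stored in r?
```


merge_sort([28, 8, 8, 3])
Split into [28, 8] and [8, 3]
Left sorted: [8, 28]
Right sorted: [3, 8]
Merge [8, 28] and [3, 8]
= [3, 8, 8, 28]


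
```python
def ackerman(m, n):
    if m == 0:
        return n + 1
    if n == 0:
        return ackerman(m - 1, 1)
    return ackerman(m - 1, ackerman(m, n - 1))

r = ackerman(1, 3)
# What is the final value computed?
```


ackerman(1, 3)
= ackerman(0, ackerman(1, 2))
First compute ackerman(1, 2) = 4
= ackerman(0, 4)
= 5


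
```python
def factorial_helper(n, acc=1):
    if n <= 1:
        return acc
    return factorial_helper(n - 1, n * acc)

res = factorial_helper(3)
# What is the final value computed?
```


factorial_helper(3, 1)
= factorial_helper(2, 3 * 1) = factorial_helper(2, 3)
= factorial_helper(1, 2 * 3) = factorial_helper(1, 6)
n <= 1, return acc = 6


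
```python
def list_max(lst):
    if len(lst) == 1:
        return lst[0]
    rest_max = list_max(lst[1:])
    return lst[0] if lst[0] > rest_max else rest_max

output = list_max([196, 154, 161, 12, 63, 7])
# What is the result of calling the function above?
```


list_max([196, 154, 161, 12, 63, 7])
= compare 196 with list_max([154, 161, 12, 63, 7])
= compare 154 with list_max([161, 12, 63, 7])
= compare 161 with list_max([12, 63, 7])
= compare 12 with list_max([63, 7])
= compare 63 with list_max([7])
Base: list_max([7]) = 7
compare 63 with 7: max = 63
compare 12 with 63: max = 63
compare 161 with 63: max = 161
compare 154 with 161: max = 161
compare 196 with 161: max = 196
= 196


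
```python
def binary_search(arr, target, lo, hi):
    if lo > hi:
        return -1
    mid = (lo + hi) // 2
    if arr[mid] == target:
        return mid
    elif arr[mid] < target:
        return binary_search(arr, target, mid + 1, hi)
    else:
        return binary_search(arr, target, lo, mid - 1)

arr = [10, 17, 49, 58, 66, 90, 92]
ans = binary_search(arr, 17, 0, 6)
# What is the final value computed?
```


binary_search(arr, 17, 0, 6)
lo=0, hi=6, mid=3, arr[mid]=58
58 > 17, search left half
lo=0, hi=2, mid=1, arr[mid]=17
arr[1] == 17, found at index 1
= 1


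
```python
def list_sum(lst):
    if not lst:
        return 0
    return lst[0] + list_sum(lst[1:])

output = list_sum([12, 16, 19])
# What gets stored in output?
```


list_sum([12, 16, 19])
= 12 + list_sum([16, 19])
= 12 + 16 + list_sum([19])
= 12 + 16 + 19 + list_sum([])
= 12 + 16 + 19 + 0
= 47


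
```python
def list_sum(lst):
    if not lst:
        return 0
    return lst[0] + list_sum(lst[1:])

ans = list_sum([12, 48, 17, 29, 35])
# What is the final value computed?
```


list_sum([12, 48, 17, 29, 35])
= 12 + list_sum([48, 17, 29, 35])
= 12 + 48 + list_sum([17, 29, 35])
= 12 + 48 + 17 + list_sum([29, 35])
= 12 + 48 + 17 + 29 + list_sum([35])
= 12 + 48 + 17 + 29 + 35 + list_sum([])
= 12 + 48 + 17 + 29 + 35 + 0
= 141


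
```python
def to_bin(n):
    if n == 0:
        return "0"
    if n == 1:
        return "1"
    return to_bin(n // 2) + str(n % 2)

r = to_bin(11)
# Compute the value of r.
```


to_bin(11)
= to_bin(5) + "1"
= to_bin(2) + "1" + "1"
= to_bin(1) + "0" + "1" + "1"
= "1" + "0" + "1" + "1"
= "1011"


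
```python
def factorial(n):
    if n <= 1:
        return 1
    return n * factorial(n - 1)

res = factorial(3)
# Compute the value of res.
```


factorial(3)
= 3 * factorial(2)
= 3 * 2 * factorial(1)
= 3 * 2 * 1
= 6


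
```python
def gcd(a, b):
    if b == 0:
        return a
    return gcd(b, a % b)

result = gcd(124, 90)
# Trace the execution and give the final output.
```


gcd(124, 90)
= gcd(90, 124 % 90) = gcd(90, 34)
= gcd(34, 90 % 34) = gcd(34, 22)
= gcd(22, 34 % 22) = gcd(22, 12)
= gcd(12, 22 % 12) = gcd(12, 10)
= gcd(10, 12 % 10) = gcd(10, 2)
= gcd(2, 10 % 2) = gcd(2, 0)
b == 0, return a = 2


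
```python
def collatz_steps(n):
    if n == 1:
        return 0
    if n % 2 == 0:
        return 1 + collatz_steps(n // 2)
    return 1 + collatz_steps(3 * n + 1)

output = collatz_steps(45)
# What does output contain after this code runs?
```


collatz_steps(45)
45 is odd -> 3*45+1 = 136 -> collatz_steps(136)
136 is even -> collatz_steps(68)
68 is even -> collatz_steps(34)
34 is even -> collatz_steps(17)
17 is odd -> 3*17+1 = 52 -> collatz_steps(52)
52 is even -> collatz_steps(26)
26 is even -> collatz_steps(13)
13 is odd -> 3*13+1 = 40 -> collatz_steps(40)
40 is even -> collatz_steps(20)
20 is even -> collatz_steps(10)
10 is even -> collatz_steps(5)
5 is odd -> 3*5+1 = 16 -> collatz_steps(16)
16 is even -> collatz_steps(8)
8 is even -> collatz_steps(4)
4 is even -> collatz_steps(2)
2 is even -> collatz_steps(1)
Reached 1 after 16 steps
= 16


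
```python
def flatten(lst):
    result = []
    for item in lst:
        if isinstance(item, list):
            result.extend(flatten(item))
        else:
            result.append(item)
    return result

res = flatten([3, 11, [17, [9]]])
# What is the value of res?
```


flatten([3, 11, [17, [9]]])
Processing each element:
  3 is not a list -> append 3
  11 is not a list -> append 11
  [17, [9]] is a list -> flatten recursively -> [17, 9]
= [3, 11, 17, 9]


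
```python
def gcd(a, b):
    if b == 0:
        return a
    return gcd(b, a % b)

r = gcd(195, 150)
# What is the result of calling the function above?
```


gcd(195, 150)
= gcd(150, 195 % 150) = gcd(150, 45)
= gcd(45, 150 % 45) = gcd(45, 15)
= gcd(15, 45 % 15) = gcd(15, 0)
b == 0, return a = 15


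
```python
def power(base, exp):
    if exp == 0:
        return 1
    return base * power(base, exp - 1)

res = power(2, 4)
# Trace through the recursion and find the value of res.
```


power(2, 4)
= 2 * power(2, 3)
= 2 * 2 * power(2, 2)
= 2 * 2 * 2 * power(2, 1)
= 2 * 2 * 2 * 2 * power(2, 0)
= 2 * 2 * 2 * 2 * 1
= 16


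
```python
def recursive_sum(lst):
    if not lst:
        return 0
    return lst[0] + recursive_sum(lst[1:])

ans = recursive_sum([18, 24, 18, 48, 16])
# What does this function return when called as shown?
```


recursive_sum([18, 24, 18, 48, 16])
= 18 + recursive_sum([24, 18, 48, 16])
= 18 + 24 + recursive_sum([18, 48, 16])
= 18 + 24 + 18 + recursive_sum([48, 16])
= 18 + 24 + 18 + 48 + recursive_sum([16])
= 18 + 24 + 18 + 48 + 16 + recursive_sum([])
= 18 + 24 + 18 + 48 + 16 + 0
= 124


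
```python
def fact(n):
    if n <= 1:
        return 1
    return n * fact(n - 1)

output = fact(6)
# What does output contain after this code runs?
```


fact(6)
= 6 * fact(5)
= 6 * 5 * fact(4)
= 6 * 5 * 4 * fact(3)
= 6 * 5 * 4 * 3 * fact(2)
= 6 * 5 * 4 * 3 * 2 * fact(1)
= 6 * 5 * 4 * 3 * 2 * 1
= 720


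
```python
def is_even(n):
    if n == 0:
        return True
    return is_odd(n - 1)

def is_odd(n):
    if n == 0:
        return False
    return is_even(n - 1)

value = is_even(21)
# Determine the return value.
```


is_even(21)
= is_odd(20)
= is_even(19)
= is_odd(18)
= is_even(17)
= is_odd(16)
= is_even(15)
= is_odd(14)
= is_even(13)
= is_odd(12)
= is_even(11)
= is_odd(10)
= is_even(9)
= is_odd(8)
= is_even(7)
= is_odd(6)
= is_even(5)
= is_odd(4)
= is_even(3)
= is_odd(2)
= is_even(1)
= is_odd(0)
n == 0: return False
= False


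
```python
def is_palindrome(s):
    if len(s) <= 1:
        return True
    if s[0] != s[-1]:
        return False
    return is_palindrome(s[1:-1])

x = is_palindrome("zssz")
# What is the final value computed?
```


is_palindrome("zssz")
"zssz": s[0]='z' == s[-1]='z' -> is_palindrome("ss")
"ss": s[0]='s' == s[-1]='s' -> is_palindrome("")
"": len <= 1 -> True
= True


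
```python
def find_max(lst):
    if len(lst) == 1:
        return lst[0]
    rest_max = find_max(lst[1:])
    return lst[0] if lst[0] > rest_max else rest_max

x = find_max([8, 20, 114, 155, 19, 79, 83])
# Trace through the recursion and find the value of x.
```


find_max([8, 20, 114, 155, 19, 79, 83])
= compare 8 with find_max([20, 114, 155, 19, 79, 83])
= compare 20 with find_max([114, 155, 19, 79, 83])
= compare 114 with find_max([155, 19, 79, 83])
= compare 155 with find_max([19, 79, 83])
= compare 19 with find_max([79, 83])
= compare 79 with find_max([83])
Base: find_max([83]) = 83
compare 79 with 83: max = 83
compare 19 with 83: max = 83
compare 155 with 83: max = 155
compare 114 with 155: max = 155
compare 20 with 155: max = 155
compare 8 with 155: max = 155
= 155


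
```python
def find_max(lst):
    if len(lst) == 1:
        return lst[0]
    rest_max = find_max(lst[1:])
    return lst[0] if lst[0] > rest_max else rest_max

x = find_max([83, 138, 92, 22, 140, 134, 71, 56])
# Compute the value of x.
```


find_max([83, 138, 92, 22, 140, 134, 71, 56])
= compare 83 with find_max([138, 92, 22, 140, 134, 71, 56])
= compare 138 with find_max([92, 22, 140, 134, 71, 56])
= compare 92 with find_max([22, 140, 134, 71, 56])
= compare 22 with find_max([140, 134, 71, 56])
= compare 140 with find_max([134, 71, 56])
= compare 134 with find_max([71, 56])
= compare 71 with find_max([56])
Base: find_max([56]) = 56
compare 71 with 56: max = 71
compare 134 with 71: max = 134
compare 140 with 134: max = 140
compare 22 with 140: max = 140
compare 92 with 140: max = 140
compare 138 with 140: max = 140
compare 83 with 140: max = 140
= 140


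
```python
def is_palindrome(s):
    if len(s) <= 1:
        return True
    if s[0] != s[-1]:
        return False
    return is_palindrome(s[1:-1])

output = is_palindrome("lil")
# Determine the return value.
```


is_palindrome("lil")
"lil": s[0]='l' == s[-1]='l' -> is_palindrome("i")
"i": len <= 1 -> True
= True


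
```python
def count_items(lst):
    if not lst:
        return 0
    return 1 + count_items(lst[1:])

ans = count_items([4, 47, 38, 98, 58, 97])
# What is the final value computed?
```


count_items([4, 47, 38, 98, 58, 97])
= 1 + count_items([47, 38, 98, 58, 97])
= 1 + 1 + count_items([38, 98, 58, 97])
= 1 + 1 + 1 + count_items([98, 58, 97])
= 1 + 1 + 1 + 1 + count_items([58, 97])
= 1 + 1 + 1 + 1 + 1 + count_items([97])
= 1 + 1 + 1 + 1 + 1 + 1 + count_items([])
= 1 + 1 + 1 + 1 + 1 + 1 + 0
= 6


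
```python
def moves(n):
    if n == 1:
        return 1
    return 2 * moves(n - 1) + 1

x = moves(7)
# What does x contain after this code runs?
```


moves(7)
= 2 * moves(6) + 1
= 2 * (2 * moves(5) + 1) + 1
= 2 * (2 * (2 * moves(4) + 1) + 1) + 1
= 2 * (2 * (2 * (2 * moves(3) + 1) + 1) + 1) + 1
= 2 * (2 * (2 * (2 * (2 * moves(2) + 1) + 1) + 1) + 1) + 1
= 2 * (2 * (2 * (2 * (2 * (2 * moves(1) + 1) + 1) + 1) + 1) + 1) + 1
Now compute bottom-up:
moves(1) = 1
moves(2) = 2 * 1 + 1 = 3
moves(3) = 2 * 3 + 1 = 7
moves(4) = 2 * 7 + 1 = 15
moves(5) = 2 * 15 + 1 = 31
moves(6) = 2 * 31 + 1 = 63
moves(7) = 2 * 63 + 1 = 127
= 127


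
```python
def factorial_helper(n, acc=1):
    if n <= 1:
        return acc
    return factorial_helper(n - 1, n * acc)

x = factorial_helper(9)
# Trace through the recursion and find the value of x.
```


factorial_helper(9, 1)
= factorial_helper(8, 9 * 1) = factorial_helper(8, 9)
= factorial_helper(7, 8 * 9) = factorial_helper(7, 72)
= factorial_helper(6, 7 * 72) = factorial_helper(6, 504)
= factorial_helper(5, 6 * 504) = factorial_helper(5, 3024)
= factorial_helper(4, 5 * 3024) = factorial_helper(4, 15120)
= factorial_helper(3, 4 * 15120) = factorial_helper(3, 60480)
= factorial_helper(2, 3 * 60480) = factorial_helper(2, 181440)
= factorial_helper(1, 2 * 181440) = factorial_helper(1, 362880)
n <= 1, return acc = 362880


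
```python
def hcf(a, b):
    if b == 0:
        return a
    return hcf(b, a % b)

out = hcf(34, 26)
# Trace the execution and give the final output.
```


hcf(34, 26)
= hcf(26, 34 % 26) = hcf(26, 8)
= hcf(8, 26 % 8) = hcf(8, 2)
= hcf(2, 8 % 2) = hcf(2, 0)
b == 0, return a = 2


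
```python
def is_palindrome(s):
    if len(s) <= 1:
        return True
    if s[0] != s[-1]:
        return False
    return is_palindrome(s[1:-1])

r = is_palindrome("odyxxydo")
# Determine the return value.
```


is_palindrome("odyxxydo")
"odyxxydo": s[0]='o' == s[-1]='o' -> is_palindrome("dyxxyd")
"dyxxyd": s[0]='d' == s[-1]='d' -> is_palindrome("yxxy")
"yxxy": s[0]='y' == s[-1]='y' -> is_palindrome("xx")
"xx": s[0]='x' == s[-1]='x' -> is_palindrome("")
"": len <= 1 -> True
= True


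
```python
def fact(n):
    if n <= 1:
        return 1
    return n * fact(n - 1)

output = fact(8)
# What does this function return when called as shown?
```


fact(8)
= 8 * fact(7)
= 8 * 7 * fact(6)
= 8 * 7 * 6 * fact(5)
= 8 * 7 * 6 * 5 * fact(4)
= 8 * 7 * 6 * 5 * 4 * fact(3)
= 8 * 7 * 6 * 5 * 4 * 3 * fact(2)
= 8 * 7 * 6 * 5 * 4 * 3 * 2 * fact(1)
= 8 * 7 * 6 * 5 * 4 * 3 * 2 * 1
= 40320


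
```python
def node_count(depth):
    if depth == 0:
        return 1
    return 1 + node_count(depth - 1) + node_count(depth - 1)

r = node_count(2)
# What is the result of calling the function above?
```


node_count(2)
= 1 + node_count(1) + node_count(1)
= 1 + 2 * node_count(1)
node_count(k) = 2^(k+1) - 1
node_count(0) = 1
node_count(1) = 3
node_count(2) = 7
node_count(2) = 2^3 - 1 = 7


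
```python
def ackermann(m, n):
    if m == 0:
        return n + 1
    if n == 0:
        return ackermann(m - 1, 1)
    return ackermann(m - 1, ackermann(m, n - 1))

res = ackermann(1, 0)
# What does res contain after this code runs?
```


ackermann(1, 0)
n == 0: return ackermann(0, 1)
= ackermann(0, 1) = 2
= 2


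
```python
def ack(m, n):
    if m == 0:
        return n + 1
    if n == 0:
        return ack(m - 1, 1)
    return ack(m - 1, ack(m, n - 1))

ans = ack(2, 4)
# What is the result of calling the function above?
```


ack(2, 4)
= ack(1, ack(2, 3))
First compute ack(2, 3) = 9
= ack(1, 9)
= 11


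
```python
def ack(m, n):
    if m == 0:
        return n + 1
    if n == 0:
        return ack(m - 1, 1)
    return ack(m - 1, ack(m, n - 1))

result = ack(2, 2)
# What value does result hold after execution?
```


ack(2, 2)
= ack(1, ack(2, 1))
First compute ack(2, 1) = 5
= ack(1, 5)
= 7


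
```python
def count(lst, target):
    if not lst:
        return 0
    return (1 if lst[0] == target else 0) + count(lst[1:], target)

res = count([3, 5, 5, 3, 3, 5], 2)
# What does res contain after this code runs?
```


count([3, 5, 5, 3, 3, 5], 2)
lst[0]=3 != 2: 0 + count([5, 5, 3, 3, 5], 2)
lst[0]=5 != 2: 0 + count([5, 3, 3, 5], 2)
lst[0]=5 != 2: 0 + count([3, 3, 5], 2)
lst[0]=3 != 2: 0 + count([3, 5], 2)
lst[0]=3 != 2: 0 + count([5], 2)
lst[0]=5 != 2: 0 + count([], 2)
= 0


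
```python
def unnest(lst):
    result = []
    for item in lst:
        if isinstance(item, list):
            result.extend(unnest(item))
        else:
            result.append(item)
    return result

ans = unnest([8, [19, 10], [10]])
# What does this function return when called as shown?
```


unnest([8, [19, 10], [10]])
Processing each element:
  8 is not a list -> append 8
  [19, 10] is a list -> unnest recursively -> [19, 10]
  [10] is a list -> unnest recursively -> [10]
= [8, 19, 10, 10]


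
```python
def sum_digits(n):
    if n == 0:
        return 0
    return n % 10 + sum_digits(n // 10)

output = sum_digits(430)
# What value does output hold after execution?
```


sum_digits(430)
= 0 + sum_digits(43)
= 0 + 3 + sum_digits(4)
= 0 + 3 + 4 + sum_digits(0)
= 0 + 3 + 4 + 0
= 7


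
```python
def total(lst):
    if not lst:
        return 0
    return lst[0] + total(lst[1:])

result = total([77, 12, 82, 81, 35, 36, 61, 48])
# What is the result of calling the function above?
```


total([77, 12, 82, 81, 35, 36, 61, 48])
= 77 + total([12, 82, 81, 35, 36, 61, 48])
= 77 + 12 + total([82, 81, 35, 36, 61, 48])
= 77 + 12 + 82 + total([81, 35, 36, 61, 48])
= 77 + 12 + 82 + 81 + total([35, 36, 61, 48])
= 77 + 12 + 82 + 81 + 35 + total([36, 61, 48])
= 77 + 12 + 82 + 81 + 35 + 36 + total([61, 48])
= 77 + 12 + 82 + 81 + 35 + 36 + 61 + total([48])
= 77 + 12 + 82 + 81 + 35 + 36 + 61 + 48 + total([])
= 77 + 12 + 82 + 81 + 35 + 36 + 61 + 48 + 0
= 432


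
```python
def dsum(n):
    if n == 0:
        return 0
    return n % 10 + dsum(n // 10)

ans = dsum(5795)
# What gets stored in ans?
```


dsum(5795)
= 5 + dsum(579)
= 5 + 9 + dsum(57)
= 5 + 9 + 7 + dsum(5)
= 5 + 9 + 7 + 5 + dsum(0)
= 5 + 9 + 7 + 5 + 0
= 26


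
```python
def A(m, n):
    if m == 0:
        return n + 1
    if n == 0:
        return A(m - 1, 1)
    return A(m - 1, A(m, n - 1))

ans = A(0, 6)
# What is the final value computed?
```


A(0, 6)
m == 0: return 6 + 1 = 7
= 7


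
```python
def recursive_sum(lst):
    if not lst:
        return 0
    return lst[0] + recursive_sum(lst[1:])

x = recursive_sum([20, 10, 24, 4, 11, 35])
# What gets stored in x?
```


recursive_sum([20, 10, 24, 4, 11, 35])
= 20 + recursive_sum([10, 24, 4, 11, 35])
= 20 + 10 + recursive_sum([24, 4, 11, 35])
= 20 + 10 + 24 + recursive_sum([4, 11, 35])
= 20 + 10 + 24 + 4 + recursive_sum([11, 35])
= 20 + 10 + 24 + 4 + 11 + recursive_sum([35])
= 20 + 10 + 24 + 4 + 11 + 35 + recursive_sum([])
= 20 + 10 + 24 + 4 + 11 + 35 + 0
= 104


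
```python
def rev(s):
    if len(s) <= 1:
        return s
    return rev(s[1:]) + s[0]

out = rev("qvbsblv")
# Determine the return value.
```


rev("qvbsblv")
= rev("vbsblv") + "q"
= rev("bsblv") + "v" + "q"
= rev("sblv") + "b" + "v" + "q"
= rev("blv") + "s" + "b" + "v" + "q"
= rev("lv") + "b" + "s" + "b" + "v" + "q"
= rev("v") + "l" + "b" + "s" + "b" + "v" + "q"
= "v" + "l" + "b" + "s" + "b" + "v" + "q"
= "vlbsbvq"


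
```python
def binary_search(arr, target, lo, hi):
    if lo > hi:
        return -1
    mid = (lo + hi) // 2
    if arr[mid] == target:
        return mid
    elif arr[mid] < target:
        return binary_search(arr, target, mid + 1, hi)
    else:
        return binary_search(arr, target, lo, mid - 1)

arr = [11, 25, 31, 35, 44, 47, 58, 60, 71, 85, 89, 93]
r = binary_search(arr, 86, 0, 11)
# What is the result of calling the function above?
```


binary_search(arr, 86, 0, 11)
lo=0, hi=11, mid=5, arr[mid]=47
47 < 86, search right half
lo=6, hi=11, mid=8, arr[mid]=71
71 < 86, search right half
lo=9, hi=11, mid=10, arr[mid]=89
89 > 86, search left half
lo=9, hi=9, mid=9, arr[mid]=85
85 < 86, search right half
lo > hi, target not found, return -1
= -1


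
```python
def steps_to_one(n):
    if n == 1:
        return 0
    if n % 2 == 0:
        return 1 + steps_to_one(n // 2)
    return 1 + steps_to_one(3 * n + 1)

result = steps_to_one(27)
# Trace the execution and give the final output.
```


steps_to_one(27)
27 is odd -> 3*27+1 = 82 -> steps_to_one(82)
82 is even -> steps_to_one(41)
41 is odd -> 3*41+1 = 124 -> steps_to_one(124)
124 is even -> steps_to_one(62)
62 is even -> steps_to_one(31)
31 is odd -> 3*31+1 = 94 -> steps_to_one(94)
94 is even -> steps_to_one(47)
47 is odd -> 3*47+1 = 142 -> steps_to_one(142)
142 is even -> steps_to_one(71)
71 is odd -> 3*71+1 = 214 -> steps_to_one(214)
214 is even -> steps_to_one(107)
107 is odd -> 3*107+1 = 322 -> steps_to_one(322)
322 is even -> steps_to_one(161)
161 is odd -> 3*161+1 = 484 -> steps_to_one(484)
484 is even -> steps_to_one(242)
242 is even -> steps_to_one(121)
121 is odd -> 3*121+1 = 364 -> steps_to_one(364)
364 is even -> steps_to_one(182)
182 is even -> steps_to_one(91)
91 is odd -> 3*91+1 = 274 -> steps_to_one(274)
274 is even -> steps_to_one(137)
137 is odd -> 3*137+1 = 412 -> steps_to_one(412)
412 is even -> steps_to_one(206)
206 is even -> steps_to_one(103)
103 is odd -> 3*103+1 = 310 -> steps_to_one(310)
310 is even -> steps_to_one(155)
155 is odd -> 3*155+1 = 466 -> steps_to_one(466)
466 is even -> steps_to_one(233)
233 is odd -> 3*233+1 = 700 -> steps_to_one(700)
700 is even -> steps_to_one(350)
350 is even -> steps_to_one(175)
175 is odd -> 3*175+1 = 526 -> steps_to_one(526)
526 is even -> steps_to_one(263)
263 is odd -> 3*263+1 = 790 -> steps_to_one(790)
790 is even -> steps_to_one(395)
395 is odd -> 3*395+1 = 1186 -> steps_to_one(1186)
1186 is even -> steps_to_one(593)
593 is odd -> 3*593+1 = 1780 -> steps_to_one(1780)
1780 is even -> steps_to_one(890)
890 is even -> steps_to_one(445)
445 is odd -> 3*445+1 = 1336 -> steps_to_one(1336)
1336 is even -> steps_to_one(668)
668 is even -> steps_to_one(334)
334 is even -> steps_to_one(167)
167 is odd -> 3*167+1 = 502 -> steps_to_one(502)
502 is even -> steps_to_one(251)
251 is odd -> 3*251+1 = 754 -> steps_to_one(754)
754 is even -> steps_to_one(377)
377 is odd -> 3*377+1 = 1132 -> steps_to_one(1132)
1132 is even -> steps_to_one(566)
566 is even -> steps_to_one(283)
283 is odd -> 3*283+1 = 850 -> steps_to_one(850)
850 is even -> steps_to_one(425)
425 is odd -> 3*425+1 = 1276 -> steps_to_one(1276)
1276 is even -> steps_to_one(638)
638 is even -> steps_to_one(319)
319 is odd -> 3*319+1 = 958 -> steps_to_one(958)
958 is even -> steps_to_one(479)
479 is odd -> 3*479+1 = 1438 -> steps_to_one(1438)
1438 is even -> steps_to_one(719)
719 is odd -> 3*719+1 = 2158 -> steps_to_one(2158)
2158 is even -> steps_to_one(1079)
1079 is odd -> 3*1079+1 = 3238 -> steps_to_one(3238)
3238 is even -> steps_to_one(1619)
1619 is odd -> 3*1619+1 = 4858 -> steps_to_one(4858)
4858 is even -> steps_to_one(2429)
2429 is odd -> 3*2429+1 = 7288 -> steps_to_one(7288)
7288 is even -> steps_to_one(3644)
3644 is even -> steps_to_one(1822)
1822 is even -> steps_to_one(911)
911 is odd -> 3*911+1 = 2734 -> steps_to_one(2734)
2734 is even -> steps_to_one(1367)
1367 is odd -> 3*1367+1 = 4102 -> steps_to_one(4102)
4102 is even -> steps_to_one(2051)
2051 is odd -> 3*2051+1 = 6154 -> steps_to_one(6154)
6154 is even -> steps_to_one(3077)
3077 is odd -> 3*3077+1 = 9232 -> steps_to_one(9232)
9232 is even -> steps_to_one(4616)
4616 is even -> steps_to_one(2308)
2308 is even -> steps_to_one(1154)
1154 is even -> steps_to_one(577)
577 is odd -> 3*577+1 = 1732 -> steps_to_one(1732)
1732 is even -> steps_to_one(866)
866 is even -> steps_to_one(433)
433 is odd -> 3*433+1 = 1300 -> steps_to_one(1300)
1300 is even -> steps_to_one(650)
650 is even -> steps_to_one(325)
325 is odd -> 3*325+1 = 976 -> steps_to_one(976)
976 is even -> steps_to_one(488)
488 is even -> steps_to_one(244)
244 is even -> steps_to_one(122)
122 is even -> steps_to_one(61)
61 is odd -> 3*61+1 = 184 -> steps_to_one(184)
184 is even -> steps_to_one(92)
92 is even -> steps_to_one(46)
46 is even -> steps_to_one(23)
23 is odd -> 3*23+1 = 70 -> steps_to_one(70)
70 is even -> steps_to_one(35)
35 is odd -> 3*35+1 = 106 -> steps_to_one(106)
106 is even -> steps_to_one(53)
53 is odd -> 3*53+1 = 160 -> steps_to_one(160)
160 is even -> steps_to_one(80)
80 is even -> steps_to_one(40)
40 is even -> steps_to_one(20)
20 is even -> steps_to_one(10)
10 is even -> steps_to_one(5)
5 is odd -> 3*5+1 = 16 -> steps_to_one(16)
16 is even -> steps_to_one(8)
8 is even -> steps_to_one(4)
4 is even -> steps_to_one(2)
2 is even -> steps_to_one(1)
Reached 1 after 111 steps
= 111


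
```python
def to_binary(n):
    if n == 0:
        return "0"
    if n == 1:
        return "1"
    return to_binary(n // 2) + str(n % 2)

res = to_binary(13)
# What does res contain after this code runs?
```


to_binary(13)
= to_binary(6) + "1"
= to_binary(3) + "0" + "1"
= to_binary(1) + "1" + "0" + "1"
= "1" + "1" + "0" + "1"
= "1101"


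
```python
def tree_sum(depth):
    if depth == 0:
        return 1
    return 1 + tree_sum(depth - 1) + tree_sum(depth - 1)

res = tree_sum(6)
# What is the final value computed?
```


tree_sum(6)
= 1 + tree_sum(5) + tree_sum(5)
= 1 + 2 * tree_sum(5)
tree_sum(k) = 2^(k+1) - 1
tree_sum(0) = 1
tree_sum(1) = 3
tree_sum(2) = 7
tree_sum(3) = 15
tree_sum(4) = 31
tree_sum(6) = 2^7 - 1 = 127


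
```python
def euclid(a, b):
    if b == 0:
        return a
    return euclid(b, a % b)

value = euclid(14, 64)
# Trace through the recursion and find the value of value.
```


euclid(14, 64)
= euclid(64, 14 % 64) = euclid(64, 14)
= euclid(14, 64 % 14) = euclid(14, 8)
= euclid(8, 14 % 8) = euclid(8, 6)
= euclid(6, 8 % 6) = euclid(6, 2)
= euclid(2, 6 % 2) = euclid(2, 0)
b == 0, return a = 2


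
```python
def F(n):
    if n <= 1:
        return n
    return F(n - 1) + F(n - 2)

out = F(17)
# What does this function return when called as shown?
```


F(17)
= F(16) + F(15)
= (F(15) + F(14)) + F(15)
Computing bottom-up: F(0)=0, F(1)=1, F(2)=1, F(3)=2, F(4)=3, F(5)=5, F(6)=8, F(7)=13, F(8)=21, F(9)=34, F(10)=55, F(11)=89, F(12)=144, F(13)=233, F(14)=377, F(15)=610, F(16)=987, F(17)=1597
= 1597


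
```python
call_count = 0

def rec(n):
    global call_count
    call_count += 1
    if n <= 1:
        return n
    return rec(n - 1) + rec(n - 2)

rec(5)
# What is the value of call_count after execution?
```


rec(5) calls rec(4) and rec(3); each non-base call branches into two more.
Let C(k) = total number of calls made by rec(k), including the call to rec(k) itself.
Base cases: C(0) = 1, C(1) = 1
Recurrence: C(k) = 1 + C(k-1) + C(k-2)
  C(2) = 1 + C(1) + C(0) = 1 + 1 + 1 = 3
  C(3) = 1 + C(2) + C(1) = 1 + 3 + 1 = 5
  C(4) = 1 + C(3) + C(2) = 1 + 5 + 3 = 9
  C(5) = 1 + C(4) + C(3) = 1 + 9 + 5 = 15
Total calls = C(5) = 15


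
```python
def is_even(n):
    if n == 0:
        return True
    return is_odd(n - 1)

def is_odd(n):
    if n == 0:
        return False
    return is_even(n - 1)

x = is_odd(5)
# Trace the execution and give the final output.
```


is_odd(5)
= is_even(4)
= is_odd(3)
= is_even(2)
= is_odd(1)
= is_even(0)
n == 0: return True
= True


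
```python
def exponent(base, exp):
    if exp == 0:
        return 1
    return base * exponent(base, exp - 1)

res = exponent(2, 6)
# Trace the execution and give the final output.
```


exponent(2, 6)
= 2 * exponent(2, 5)
= 2 * 2 * exponent(2, 4)
= 2 * 2 * 2 * exponent(2, 3)
= 2 * 2 * 2 * 2 * exponent(2, 2)
= 2 * 2 * 2 * 2 * 2 * exponent(2, 1)
= 2 * 2 * 2 * 2 * 2 * 2 * exponent(2, 0)
= 2 * 2 * 2 * 2 * 2 * 2 * 1
= 64


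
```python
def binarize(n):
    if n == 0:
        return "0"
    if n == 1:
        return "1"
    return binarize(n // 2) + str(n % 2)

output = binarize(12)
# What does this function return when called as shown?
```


binarize(12)
= binarize(6) + "0"
= binarize(3) + "0" + "0"
= binarize(1) + "1" + "0" + "0"
= "1" + "1" + "0" + "0"
= "1100"


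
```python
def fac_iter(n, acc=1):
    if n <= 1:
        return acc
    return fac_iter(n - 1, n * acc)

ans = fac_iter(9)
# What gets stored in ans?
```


fac_iter(9, 1)
= fac_iter(8, 9 * 1) = fac_iter(8, 9)
= fac_iter(7, 8 * 9) = fac_iter(7, 72)
= fac_iter(6, 7 * 72) = fac_iter(6, 504)
= fac_iter(5, 6 * 504) = fac_iter(5, 3024)
= fac_iter(4, 5 * 3024) = fac_iter(4, 15120)
= fac_iter(3, 4 * 15120) = fac_iter(3, 60480)
= fac_iter(2, 3 * 60480) = fac_iter(2, 181440)
= fac_iter(1, 2 * 181440) = fac_iter(1, 362880)
n <= 1, return acc = 362880


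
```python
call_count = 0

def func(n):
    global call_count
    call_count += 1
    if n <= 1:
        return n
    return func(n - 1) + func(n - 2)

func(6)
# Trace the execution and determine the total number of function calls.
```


func(6) calls func(5) and func(4); each non-base call branches into two more.
Let C(k) = total number of calls made by func(k), including the call to func(k) itself.
Base cases: C(0) = 1, C(1) = 1
Recurrence: C(k) = 1 + C(k-1) + C(k-2)
  C(2) = 1 + C(1) + C(0) = 1 + 1 + 1 = 3
  C(3) = 1 + C(2) + C(1) = 1 + 3 + 1 = 5
  C(4) = 1 + C(3) + C(2) = 1 + 5 + 3 = 9
  C(5) = 1 + C(4) + C(3) = 1 + 9 + 5 = 15
  C(6) = 1 + C(5) + C(4) = 1 + 15 + 9 = 25
Total calls = C(6) = 25


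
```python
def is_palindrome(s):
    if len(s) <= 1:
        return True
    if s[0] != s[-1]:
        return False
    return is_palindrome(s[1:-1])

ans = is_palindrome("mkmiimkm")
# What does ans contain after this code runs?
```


is_palindrome("mkmiimkm")
"mkmiimkm": s[0]='m' == s[-1]='m' -> is_palindrome("kmiimk")
"kmiimk": s[0]='k' == s[-1]='k' -> is_palindrome("miim")
"miim": s[0]='m' == s[-1]='m' -> is_palindrome("ii")
"ii": s[0]='i' == s[-1]='i' -> is_palindrome("")
"": len <= 1 -> True
= True


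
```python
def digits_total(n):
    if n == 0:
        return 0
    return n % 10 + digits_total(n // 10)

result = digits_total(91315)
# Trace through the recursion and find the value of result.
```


digits_total(91315)
= 5 + digits_total(9131)
= 5 + 1 + digits_total(913)
= 5 + 1 + 3 + digits_total(91)
= 5 + 1 + 3 + 1 + digits_total(9)
= 5 + 1 + 3 + 1 + 9 + digits_total(0)
= 5 + 1 + 3 + 1 + 9 + 0
= 19


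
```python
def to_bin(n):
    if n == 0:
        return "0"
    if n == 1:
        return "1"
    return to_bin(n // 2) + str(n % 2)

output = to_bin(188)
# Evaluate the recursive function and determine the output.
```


to_bin(188)
= to_bin(94) + "0"
= to_bin(47) + "0" + "0"
= to_bin(23) + "1" + "0" + "0"
= to_bin(11) + "1" + "1" + "0" + "0"
= to_bin(5) + "1" + "1" + "1" + "0" + "0"
= to_bin(2) + "1" + "1" + "1" + "1" + "0" + "0"
= to_bin(1) + "0" + "1" + "1" + "1" + "1" + "0" + "0"
= "1" + "0" + "1" + "1" + "1" + "1" + "0" + "0"
= "10111100"


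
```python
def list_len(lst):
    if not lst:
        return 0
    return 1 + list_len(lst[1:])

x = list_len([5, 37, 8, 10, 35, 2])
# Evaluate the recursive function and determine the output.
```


list_len([5, 37, 8, 10, 35, 2])
= 1 + list_len([37, 8, 10, 35, 2])
= 1 + 1 + list_len([8, 10, 35, 2])
= 1 + 1 + 1 + list_len([10, 35, 2])
= 1 + 1 + 1 + 1 + list_len([35, 2])
= 1 + 1 + 1 + 1 + 1 + list_len([2])
= 1 + 1 + 1 + 1 + 1 + 1 + list_len([])
= 1 + 1 + 1 + 1 + 1 + 1 + 0
= 6


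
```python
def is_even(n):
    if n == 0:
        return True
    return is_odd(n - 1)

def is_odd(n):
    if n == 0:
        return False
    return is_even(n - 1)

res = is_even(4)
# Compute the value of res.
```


is_even(4)
= is_odd(3)
= is_even(2)
= is_odd(1)
= is_even(0)
n == 0: return True
= True


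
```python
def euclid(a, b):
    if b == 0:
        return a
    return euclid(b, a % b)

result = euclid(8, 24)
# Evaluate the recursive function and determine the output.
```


euclid(8, 24)
= euclid(24, 8 % 24) = euclid(24, 8)
= euclid(8, 24 % 8) = euclid(8, 0)
b == 0, return a = 8


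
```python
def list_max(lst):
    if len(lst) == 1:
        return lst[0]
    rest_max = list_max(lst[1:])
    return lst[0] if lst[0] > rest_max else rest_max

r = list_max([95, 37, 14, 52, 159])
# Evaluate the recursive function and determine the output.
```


list_max([95, 37, 14, 52, 159])
= compare 95 with list_max([37, 14, 52, 159])
= compare 37 with list_max([14, 52, 159])
= compare 14 with list_max([52, 159])
= compare 52 with list_max([159])
Base: list_max([159]) = 159
compare 52 with 159: max = 159
compare 14 with 159: max = 159
compare 37 with 159: max = 159
compare 95 with 159: max = 159
= 159


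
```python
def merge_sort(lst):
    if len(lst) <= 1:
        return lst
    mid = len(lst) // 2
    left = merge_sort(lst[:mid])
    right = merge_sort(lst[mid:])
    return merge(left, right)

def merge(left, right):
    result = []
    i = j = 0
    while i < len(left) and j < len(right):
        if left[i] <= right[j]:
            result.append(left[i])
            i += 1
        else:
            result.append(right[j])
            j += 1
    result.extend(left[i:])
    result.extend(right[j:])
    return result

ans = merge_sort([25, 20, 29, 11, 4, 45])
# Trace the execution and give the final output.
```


merge_sort([25, 20, 29, 11, 4, 45])
Split into [25, 20, 29] and [11, 4, 45]
Left sorted: [20, 25, 29]
Right sorted: [4, 11, 45]
Merge [20, 25, 29] and [4, 11, 45]
= [4, 11, 20, 25, 29, 45]


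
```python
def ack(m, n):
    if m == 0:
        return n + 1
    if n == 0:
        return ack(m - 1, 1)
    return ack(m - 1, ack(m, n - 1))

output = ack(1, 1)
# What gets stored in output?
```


ack(1, 1)
= ack(0, ack(1, 0))
First compute ack(1, 0) = 2
= ack(0, 2)
= 3


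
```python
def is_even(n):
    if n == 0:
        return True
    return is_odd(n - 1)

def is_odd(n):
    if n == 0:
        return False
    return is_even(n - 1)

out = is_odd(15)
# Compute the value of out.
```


is_odd(15)
= is_even(14)
= is_odd(13)
= is_even(12)
= is_odd(11)
= is_even(10)
= is_odd(9)
= is_even(8)
= is_odd(7)
= is_even(6)
= is_odd(5)
= is_even(4)
= is_odd(3)
= is_even(2)
= is_odd(1)
= is_even(0)
n == 0: return True
= True


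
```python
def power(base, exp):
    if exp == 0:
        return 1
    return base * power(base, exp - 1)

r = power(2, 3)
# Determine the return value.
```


power(2, 3)
= 2 * power(2, 2)
= 2 * 2 * power(2, 1)
= 2 * 2 * 2 * power(2, 0)
= 2 * 2 * 2 * 1
= 8


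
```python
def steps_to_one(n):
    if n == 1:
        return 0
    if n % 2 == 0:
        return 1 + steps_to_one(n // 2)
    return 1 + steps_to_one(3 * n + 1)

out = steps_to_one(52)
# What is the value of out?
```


steps_to_one(52)
52 is even -> steps_to_one(26)
26 is even -> steps_to_one(13)
13 is odd -> 3*13+1 = 40 -> steps_to_one(40)
40 is even -> steps_to_one(20)
20 is even -> steps_to_one(10)
10 is even -> steps_to_one(5)
5 is odd -> 3*5+1 = 16 -> steps_to_one(16)
16 is even -> steps_to_one(8)
8 is even -> steps_to_one(4)
4 is even -> steps_to_one(2)
2 is even -> steps_to_one(1)
Reached 1 after 11 steps
= 11


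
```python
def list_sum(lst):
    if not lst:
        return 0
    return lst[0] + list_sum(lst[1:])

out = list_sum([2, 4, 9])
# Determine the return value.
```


list_sum([2, 4, 9])
= 2 + list_sum([4, 9])
= 2 + 4 + list_sum([9])
= 2 + 4 + 9 + list_sum([])
= 2 + 4 + 9 + 0
= 15


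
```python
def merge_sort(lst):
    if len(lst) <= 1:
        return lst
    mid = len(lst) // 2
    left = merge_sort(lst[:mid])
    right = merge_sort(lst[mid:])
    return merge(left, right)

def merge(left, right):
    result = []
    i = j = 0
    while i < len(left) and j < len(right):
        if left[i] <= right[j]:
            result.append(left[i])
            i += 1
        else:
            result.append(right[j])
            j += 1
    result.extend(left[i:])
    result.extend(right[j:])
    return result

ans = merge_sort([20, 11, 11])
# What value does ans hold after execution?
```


merge_sort([20, 11, 11])
Split into [20] and [11, 11]
Left sorted: [20]
Right sorted: [11, 11]
Merge [20] and [11, 11]
= [11, 11, 20]


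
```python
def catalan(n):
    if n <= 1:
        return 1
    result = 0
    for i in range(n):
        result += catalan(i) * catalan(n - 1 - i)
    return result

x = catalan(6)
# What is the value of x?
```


catalan(6)
= sum of catalan(i) * catalan(6-1-i) for i in 0..5
First compute sub-values bottom-up:
  catalan(0) = 1, catalan(1) = 1
  catalan(2) = 1*1 + 1*1 = 2
  catalan(3) = 1*2 + 1*1 + 2*1 = 5
  catalan(4) = 1*5 + 1*2 + 2*1 + 5*1 = 14
  catalan(5) = 1*14 + 1*5 + 2*2 + 5*1 + 14*1 = 42
Now catalan(6):
  catalan(0)*catalan(5) = 1*42 = 42
  catalan(1)*catalan(4) = 1*14 = 14
  catalan(2)*catalan(3) = 2*5 = 10
  catalan(3)*catalan(2) = 5*2 = 10
  catalan(4)*catalan(1) = 14*1 = 14
  catalan(5)*catalan(0) = 42*1 = 42
= 42 + 14 + 10 + 10 + 14 + 42
= 132


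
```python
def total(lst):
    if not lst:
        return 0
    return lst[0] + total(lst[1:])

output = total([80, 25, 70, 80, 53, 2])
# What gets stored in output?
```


total([80, 25, 70, 80, 53, 2])
= 80 + total([25, 70, 80, 53, 2])
= 80 + 25 + total([70, 80, 53, 2])
= 80 + 25 + 70 + total([80, 53, 2])
= 80 + 25 + 70 + 80 + total([53, 2])
= 80 + 25 + 70 + 80 + 53 + total([2])
= 80 + 25 + 70 + 80 + 53 + 2 + total([])
= 80 + 25 + 70 + 80 + 53 + 2 + 0
= 310


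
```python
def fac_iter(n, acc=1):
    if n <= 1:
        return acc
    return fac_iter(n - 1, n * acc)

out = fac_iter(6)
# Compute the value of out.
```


fac_iter(6, 1)
= fac_iter(5, 6 * 1) = fac_iter(5, 6)
= fac_iter(4, 5 * 6) = fac_iter(4, 30)
= fac_iter(3, 4 * 30) = fac_iter(3, 120)
= fac_iter(2, 3 * 120) = fac_iter(2, 360)
= fac_iter(1, 2 * 360) = fac_iter(1, 720)
n <= 1, return acc = 720


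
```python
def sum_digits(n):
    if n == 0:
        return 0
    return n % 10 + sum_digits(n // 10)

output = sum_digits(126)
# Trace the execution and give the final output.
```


sum_digits(126)
= 6 + sum_digits(12)
= 6 + 2 + sum_digits(1)
= 6 + 2 + 1 + sum_digits(0)
= 6 + 2 + 1 + 0
= 9


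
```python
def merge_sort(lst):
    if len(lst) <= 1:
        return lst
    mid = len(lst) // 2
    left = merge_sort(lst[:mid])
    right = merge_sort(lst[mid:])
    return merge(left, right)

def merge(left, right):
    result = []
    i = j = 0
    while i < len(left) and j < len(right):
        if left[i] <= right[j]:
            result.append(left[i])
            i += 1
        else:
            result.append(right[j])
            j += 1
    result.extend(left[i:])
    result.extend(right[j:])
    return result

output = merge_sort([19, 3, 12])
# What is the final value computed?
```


merge_sort([19, 3, 12])
Split into [19] and [3, 12]
Left sorted: [19]
Right sorted: [3, 12]
Merge [19] and [3, 12]
= [3, 12, 19]


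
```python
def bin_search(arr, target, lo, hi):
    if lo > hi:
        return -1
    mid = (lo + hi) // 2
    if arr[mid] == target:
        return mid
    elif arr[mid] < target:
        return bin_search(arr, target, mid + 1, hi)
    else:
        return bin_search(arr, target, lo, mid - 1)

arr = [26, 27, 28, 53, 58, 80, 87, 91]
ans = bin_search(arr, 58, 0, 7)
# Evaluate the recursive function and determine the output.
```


bin_search(arr, 58, 0, 7)
lo=0, hi=7, mid=3, arr[mid]=53
53 < 58, search right half
lo=4, hi=7, mid=5, arr[mid]=80
80 > 58, search left half
lo=4, hi=4, mid=4, arr[mid]=58
arr[4] == 58, found at index 4
= 4


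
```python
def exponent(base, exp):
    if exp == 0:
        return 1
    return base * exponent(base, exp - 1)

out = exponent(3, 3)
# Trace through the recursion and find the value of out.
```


exponent(3, 3)
= 3 * exponent(3, 2)
= 3 * 3 * exponent(3, 1)
= 3 * 3 * 3 * exponent(3, 0)
= 3 * 3 * 3 * 1
= 27


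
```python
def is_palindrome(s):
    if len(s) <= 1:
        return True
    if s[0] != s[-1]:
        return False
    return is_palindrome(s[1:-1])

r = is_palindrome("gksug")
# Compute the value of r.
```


is_palindrome("gksug")
"gksug": s[0]='g' == s[-1]='g' -> is_palindrome("ksu")
"ksu": s[0]='k' != s[-1]='u' -> False
= False


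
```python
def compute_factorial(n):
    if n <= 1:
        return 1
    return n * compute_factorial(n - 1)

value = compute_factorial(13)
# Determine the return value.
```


compute_factorial(13)
= 13 * compute_factorial(12)
= 13 * 12 * compute_factorial(11)
= 13 * 12 * 11 * compute_factorial(10)
= 13 * 12 * 11 * 10 * compute_factorial(9)
= 13 * 12 * 11 * 10 * 9 * compute_factorial(8)
= 13 * 12 * 11 * 10 * 9 * 8 * compute_factorial(7)
= 13 * 12 * 11 * 10 * 9 * 8 * 7 * compute_factorial(6)
= 13 * 12 * 11 * 10 * 9 * 8 * 7 * 6 * compute_factorial(5)
= 13 * 12 * 11 * 10 * 9 * 8 * 7 * 6 * 5 * compute_factorial(4)
= 13 * 12 * 11 * 10 * 9 * 8 * 7 * 6 * 5 * 4 * compute_factorial(3)
= 13 * 12 * 11 * 10 * 9 * 8 * 7 * 6 * 5 * 4 * 3 * compute_factorial(2)
= 13 * 12 * 11 * 10 * 9 * 8 * 7 * 6 * 5 * 4 * 3 * 2 * compute_factorial(1)
= 13 * 12 * 11 * 10 * 9 * 8 * 7 * 6 * 5 * 4 * 3 * 2 * 1
= 6227020800
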